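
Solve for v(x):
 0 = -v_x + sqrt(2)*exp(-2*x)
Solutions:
 v(x) = C1 - sqrt(2)*exp(-2*x)/2


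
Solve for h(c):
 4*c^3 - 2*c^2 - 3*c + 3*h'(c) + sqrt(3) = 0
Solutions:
 h(c) = C1 - c^4/3 + 2*c^3/9 + c^2/2 - sqrt(3)*c/3


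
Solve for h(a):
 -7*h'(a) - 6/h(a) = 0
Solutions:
 h(a) = -sqrt(C1 - 84*a)/7
 h(a) = sqrt(C1 - 84*a)/7


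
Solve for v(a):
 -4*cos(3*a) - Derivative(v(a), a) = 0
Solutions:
 v(a) = C1 - 4*sin(3*a)/3


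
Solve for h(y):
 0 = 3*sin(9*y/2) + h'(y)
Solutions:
 h(y) = C1 + 2*cos(9*y/2)/3


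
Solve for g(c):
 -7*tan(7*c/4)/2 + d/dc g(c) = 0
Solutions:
 g(c) = C1 - 2*log(cos(7*c/4))


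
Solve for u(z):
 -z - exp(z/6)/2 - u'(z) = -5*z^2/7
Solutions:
 u(z) = C1 + 5*z^3/21 - z^2/2 - 3*exp(z/6)


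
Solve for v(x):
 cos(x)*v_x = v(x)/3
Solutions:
 v(x) = C1*(sin(x) + 1)^(1/6)/(sin(x) - 1)^(1/6)


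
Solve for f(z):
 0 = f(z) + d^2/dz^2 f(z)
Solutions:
 f(z) = C1*sin(z) + C2*cos(z)


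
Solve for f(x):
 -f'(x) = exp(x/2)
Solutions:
 f(x) = C1 - 2*exp(x/2)


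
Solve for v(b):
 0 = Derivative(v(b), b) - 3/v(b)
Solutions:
 v(b) = -sqrt(C1 + 6*b)
 v(b) = sqrt(C1 + 6*b)


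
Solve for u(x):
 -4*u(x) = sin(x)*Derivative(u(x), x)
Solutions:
 u(x) = C1*(cos(x)^2 + 2*cos(x) + 1)/(cos(x)^2 - 2*cos(x) + 1)


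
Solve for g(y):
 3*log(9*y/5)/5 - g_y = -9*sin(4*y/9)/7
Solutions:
 g(y) = C1 + 3*y*log(y)/5 - 3*y*log(5)/5 - 3*y/5 + 6*y*log(3)/5 - 81*cos(4*y/9)/28


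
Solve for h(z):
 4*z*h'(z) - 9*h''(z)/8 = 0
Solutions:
 h(z) = C1 + C2*erfi(4*z/3)


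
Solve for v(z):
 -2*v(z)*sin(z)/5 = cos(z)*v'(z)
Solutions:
 v(z) = C1*cos(z)^(2/5)


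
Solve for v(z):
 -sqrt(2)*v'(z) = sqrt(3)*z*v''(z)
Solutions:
 v(z) = C1 + C2*z^(1 - sqrt(6)/3)


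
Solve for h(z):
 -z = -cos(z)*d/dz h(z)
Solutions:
 h(z) = C1 + Integral(z/cos(z), z)


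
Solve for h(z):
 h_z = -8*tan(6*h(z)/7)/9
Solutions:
 h(z) = -7*asin(C1*exp(-16*z/21))/6 + 7*pi/6
 h(z) = 7*asin(C1*exp(-16*z/21))/6


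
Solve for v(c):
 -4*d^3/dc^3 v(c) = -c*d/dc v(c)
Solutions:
 v(c) = C1 + Integral(C2*airyai(2^(1/3)*c/2) + C3*airybi(2^(1/3)*c/2), c)


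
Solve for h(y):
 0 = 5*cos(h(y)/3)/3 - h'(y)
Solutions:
 -5*y/3 - 3*log(sin(h(y)/3) - 1)/2 + 3*log(sin(h(y)/3) + 1)/2 = C1


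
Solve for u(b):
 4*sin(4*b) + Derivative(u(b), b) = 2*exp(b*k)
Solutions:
 u(b) = C1 + cos(4*b) + 2*exp(b*k)/k


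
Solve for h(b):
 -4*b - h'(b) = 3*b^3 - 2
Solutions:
 h(b) = C1 - 3*b^4/4 - 2*b^2 + 2*b


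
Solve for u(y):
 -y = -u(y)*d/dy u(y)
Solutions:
 u(y) = -sqrt(C1 + y^2)
 u(y) = sqrt(C1 + y^2)


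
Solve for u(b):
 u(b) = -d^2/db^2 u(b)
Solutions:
 u(b) = C1*sin(b) + C2*cos(b)


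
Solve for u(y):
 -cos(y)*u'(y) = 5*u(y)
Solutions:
 u(y) = C1*sqrt(sin(y) - 1)*(sin(y)^2 - 2*sin(y) + 1)/(sqrt(sin(y) + 1)*(sin(y)^2 + 2*sin(y) + 1))


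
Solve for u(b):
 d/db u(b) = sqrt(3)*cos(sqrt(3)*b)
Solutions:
 u(b) = C1 + sin(sqrt(3)*b)


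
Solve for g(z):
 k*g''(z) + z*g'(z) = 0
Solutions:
 g(z) = C1 + C2*sqrt(k)*erf(sqrt(2)*z*sqrt(1/k)/2)


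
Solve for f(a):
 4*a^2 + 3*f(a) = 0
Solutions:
 f(a) = -4*a^2/3


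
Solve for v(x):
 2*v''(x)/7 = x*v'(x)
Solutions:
 v(x) = C1 + C2*erfi(sqrt(7)*x/2)


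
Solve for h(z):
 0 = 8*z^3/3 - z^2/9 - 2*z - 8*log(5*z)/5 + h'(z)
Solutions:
 h(z) = C1 - 2*z^4/3 + z^3/27 + z^2 + 8*z*log(z)/5 - 8*z/5 + 8*z*log(5)/5


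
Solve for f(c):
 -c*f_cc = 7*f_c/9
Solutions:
 f(c) = C1 + C2*c^(2/9)


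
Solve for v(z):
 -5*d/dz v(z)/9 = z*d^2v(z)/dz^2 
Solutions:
 v(z) = C1 + C2*z^(4/9)


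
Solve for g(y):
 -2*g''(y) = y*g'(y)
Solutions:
 g(y) = C1 + C2*erf(y/2)


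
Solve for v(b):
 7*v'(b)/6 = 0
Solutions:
 v(b) = C1


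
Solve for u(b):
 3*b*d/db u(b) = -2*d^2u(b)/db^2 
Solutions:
 u(b) = C1 + C2*erf(sqrt(3)*b/2)


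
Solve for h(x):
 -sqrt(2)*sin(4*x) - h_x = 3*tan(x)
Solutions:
 h(x) = C1 + 3*log(cos(x)) + sqrt(2)*cos(4*x)/4


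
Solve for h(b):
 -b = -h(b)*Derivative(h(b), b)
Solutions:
 h(b) = -sqrt(C1 + b^2)
 h(b) = sqrt(C1 + b^2)


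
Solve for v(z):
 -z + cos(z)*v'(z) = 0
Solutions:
 v(z) = C1 + Integral(z/cos(z), z)


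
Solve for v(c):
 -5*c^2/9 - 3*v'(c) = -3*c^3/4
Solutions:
 v(c) = C1 + c^4/16 - 5*c^3/81


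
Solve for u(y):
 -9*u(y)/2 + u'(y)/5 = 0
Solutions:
 u(y) = C1*exp(45*y/2)


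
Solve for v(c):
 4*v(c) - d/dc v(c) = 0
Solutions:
 v(c) = C1*exp(4*c)


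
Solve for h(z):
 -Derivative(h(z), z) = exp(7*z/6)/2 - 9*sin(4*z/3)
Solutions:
 h(z) = C1 - 3*exp(7*z/6)/7 - 27*cos(4*z/3)/4


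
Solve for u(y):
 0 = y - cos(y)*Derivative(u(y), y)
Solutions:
 u(y) = C1 + Integral(y/cos(y), y)


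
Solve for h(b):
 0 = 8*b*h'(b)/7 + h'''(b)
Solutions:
 h(b) = C1 + Integral(C2*airyai(-2*7^(2/3)*b/7) + C3*airybi(-2*7^(2/3)*b/7), b)


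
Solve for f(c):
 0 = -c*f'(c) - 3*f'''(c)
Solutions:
 f(c) = C1 + Integral(C2*airyai(-3^(2/3)*c/3) + C3*airybi(-3^(2/3)*c/3), c)


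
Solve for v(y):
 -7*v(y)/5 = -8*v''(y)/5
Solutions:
 v(y) = C1*exp(-sqrt(14)*y/4) + C2*exp(sqrt(14)*y/4)


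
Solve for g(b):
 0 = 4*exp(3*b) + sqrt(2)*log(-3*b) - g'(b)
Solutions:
 g(b) = C1 + sqrt(2)*b*log(-b) + sqrt(2)*b*(-1 + log(3)) + 4*exp(3*b)/3


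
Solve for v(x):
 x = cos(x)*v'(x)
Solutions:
 v(x) = C1 + Integral(x/cos(x), x)


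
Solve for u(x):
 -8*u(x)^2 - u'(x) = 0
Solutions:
 u(x) = 1/(C1 + 8*x)


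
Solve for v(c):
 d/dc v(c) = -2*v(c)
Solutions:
 v(c) = C1*exp(-2*c)


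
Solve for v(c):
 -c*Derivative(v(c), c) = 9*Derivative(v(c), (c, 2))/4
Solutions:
 v(c) = C1 + C2*erf(sqrt(2)*c/3)


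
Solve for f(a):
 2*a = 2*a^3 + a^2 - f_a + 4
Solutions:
 f(a) = C1 + a^4/2 + a^3/3 - a^2 + 4*a


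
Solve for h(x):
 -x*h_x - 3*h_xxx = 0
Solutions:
 h(x) = C1 + Integral(C2*airyai(-3^(2/3)*x/3) + C3*airybi(-3^(2/3)*x/3), x)


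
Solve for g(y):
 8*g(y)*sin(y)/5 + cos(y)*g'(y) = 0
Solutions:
 g(y) = C1*cos(y)^(8/5)


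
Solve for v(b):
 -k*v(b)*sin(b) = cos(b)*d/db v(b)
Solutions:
 v(b) = C1*exp(k*log(cos(b)))


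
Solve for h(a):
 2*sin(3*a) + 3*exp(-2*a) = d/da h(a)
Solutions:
 h(a) = C1 - 2*cos(3*a)/3 - 3*exp(-2*a)/2


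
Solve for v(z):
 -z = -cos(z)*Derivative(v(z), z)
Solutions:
 v(z) = C1 + Integral(z/cos(z), z)


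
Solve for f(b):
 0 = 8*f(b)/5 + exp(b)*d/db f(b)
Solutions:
 f(b) = C1*exp(8*exp(-b)/5)


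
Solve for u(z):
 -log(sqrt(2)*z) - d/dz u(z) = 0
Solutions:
 u(z) = C1 - z*log(z) - z*log(2)/2 + z


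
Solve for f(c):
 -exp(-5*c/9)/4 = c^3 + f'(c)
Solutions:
 f(c) = C1 - c^4/4 + 9*exp(-5*c/9)/20


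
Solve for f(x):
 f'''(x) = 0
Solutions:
 f(x) = C1 + C2*x + C3*x^2


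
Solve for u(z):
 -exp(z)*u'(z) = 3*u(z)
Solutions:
 u(z) = C1*exp(3*exp(-z))


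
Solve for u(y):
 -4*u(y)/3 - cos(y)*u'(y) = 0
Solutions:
 u(y) = C1*(sin(y) - 1)^(2/3)/(sin(y) + 1)^(2/3)


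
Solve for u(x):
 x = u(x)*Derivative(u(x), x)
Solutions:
 u(x) = -sqrt(C1 + x^2)
 u(x) = sqrt(C1 + x^2)


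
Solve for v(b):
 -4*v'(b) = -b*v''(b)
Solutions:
 v(b) = C1 + C2*b^5


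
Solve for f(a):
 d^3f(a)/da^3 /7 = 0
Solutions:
 f(a) = C1 + C2*a + C3*a^2


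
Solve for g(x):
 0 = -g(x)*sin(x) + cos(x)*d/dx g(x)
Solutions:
 g(x) = C1/cos(x)


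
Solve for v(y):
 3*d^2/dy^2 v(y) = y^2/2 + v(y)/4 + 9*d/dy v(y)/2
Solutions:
 v(y) = C1*exp(y*(9 - sqrt(93))/12) + C2*exp(y*(9 + sqrt(93))/12) - 2*y^2 + 72*y - 1344


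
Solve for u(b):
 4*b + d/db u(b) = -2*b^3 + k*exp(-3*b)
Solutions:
 u(b) = C1 - b^4/2 - 2*b^2 - k*exp(-3*b)/3


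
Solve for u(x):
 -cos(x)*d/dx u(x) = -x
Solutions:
 u(x) = C1 + Integral(x/cos(x), x)


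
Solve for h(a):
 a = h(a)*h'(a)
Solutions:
 h(a) = -sqrt(C1 + a^2)
 h(a) = sqrt(C1 + a^2)


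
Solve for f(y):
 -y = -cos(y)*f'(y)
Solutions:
 f(y) = C1 + Integral(y/cos(y), y)


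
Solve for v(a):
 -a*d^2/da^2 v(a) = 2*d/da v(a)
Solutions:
 v(a) = C1 + C2/a


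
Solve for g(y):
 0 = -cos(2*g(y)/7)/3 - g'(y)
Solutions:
 y/3 - 7*log(sin(2*g(y)/7) - 1)/4 + 7*log(sin(2*g(y)/7) + 1)/4 = C1


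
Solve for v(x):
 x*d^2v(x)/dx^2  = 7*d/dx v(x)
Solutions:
 v(x) = C1 + C2*x^8


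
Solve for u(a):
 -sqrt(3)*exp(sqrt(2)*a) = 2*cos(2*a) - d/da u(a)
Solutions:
 u(a) = C1 + sqrt(6)*exp(sqrt(2)*a)/2 + sin(2*a)


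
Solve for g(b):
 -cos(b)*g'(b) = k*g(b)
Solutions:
 g(b) = C1*exp(k*(log(sin(b) - 1) - log(sin(b) + 1))/2)


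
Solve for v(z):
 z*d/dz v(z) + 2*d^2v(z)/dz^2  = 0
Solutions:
 v(z) = C1 + C2*erf(z/2)


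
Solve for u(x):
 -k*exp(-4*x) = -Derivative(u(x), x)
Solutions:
 u(x) = C1 - k*exp(-4*x)/4


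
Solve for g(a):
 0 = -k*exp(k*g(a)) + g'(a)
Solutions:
 g(a) = Piecewise((log(-1/(C1*k + a*k^2))/k, Ne(k, 0)), (nan, True))
 g(a) = Piecewise((C1 + a*k, Eq(k, 0)), (nan, True))


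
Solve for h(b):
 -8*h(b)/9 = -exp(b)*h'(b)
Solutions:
 h(b) = C1*exp(-8*exp(-b)/9)


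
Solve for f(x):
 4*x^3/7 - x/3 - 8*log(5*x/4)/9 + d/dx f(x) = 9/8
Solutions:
 f(x) = C1 - x^4/7 + x^2/6 + 8*x*log(x)/9 - 16*x*log(2)/9 + 17*x/72 + 8*x*log(5)/9


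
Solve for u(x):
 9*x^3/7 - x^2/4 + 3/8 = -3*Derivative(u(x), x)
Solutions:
 u(x) = C1 - 3*x^4/28 + x^3/36 - x/8


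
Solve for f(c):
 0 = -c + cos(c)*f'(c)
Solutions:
 f(c) = C1 + Integral(c/cos(c), c)


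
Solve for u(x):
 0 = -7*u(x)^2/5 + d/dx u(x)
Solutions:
 u(x) = -5/(C1 + 7*x)


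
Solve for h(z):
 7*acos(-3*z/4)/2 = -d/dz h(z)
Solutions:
 h(z) = C1 - 7*z*acos(-3*z/4)/2 - 7*sqrt(16 - 9*z^2)/6


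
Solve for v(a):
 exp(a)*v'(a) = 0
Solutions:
 v(a) = C1


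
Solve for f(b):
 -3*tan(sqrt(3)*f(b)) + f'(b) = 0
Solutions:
 f(b) = sqrt(3)*(pi - asin(C1*exp(3*sqrt(3)*b)))/3
 f(b) = sqrt(3)*asin(C1*exp(3*sqrt(3)*b))/3


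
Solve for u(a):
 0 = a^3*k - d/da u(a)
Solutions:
 u(a) = C1 + a^4*k/4


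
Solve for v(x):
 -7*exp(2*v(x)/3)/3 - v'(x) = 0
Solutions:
 v(x) = 3*log(-sqrt(-1/(C1 - 7*x))) - 3*log(2)/2 + 3*log(3)
 v(x) = 3*log(-1/(C1 - 7*x))/2 - 3*log(2)/2 + 3*log(3)


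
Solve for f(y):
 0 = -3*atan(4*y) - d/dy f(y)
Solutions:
 f(y) = C1 - 3*y*atan(4*y) + 3*log(16*y^2 + 1)/8


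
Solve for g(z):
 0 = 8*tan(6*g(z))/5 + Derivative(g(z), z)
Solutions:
 g(z) = -asin(C1*exp(-48*z/5))/6 + pi/6
 g(z) = asin(C1*exp(-48*z/5))/6


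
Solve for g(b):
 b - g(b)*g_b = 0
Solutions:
 g(b) = -sqrt(C1 + b^2)
 g(b) = sqrt(C1 + b^2)


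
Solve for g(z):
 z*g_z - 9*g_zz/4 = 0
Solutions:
 g(z) = C1 + C2*erfi(sqrt(2)*z/3)


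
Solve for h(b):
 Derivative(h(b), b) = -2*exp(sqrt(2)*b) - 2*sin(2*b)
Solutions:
 h(b) = C1 - sqrt(2)*exp(sqrt(2)*b) + cos(2*b)


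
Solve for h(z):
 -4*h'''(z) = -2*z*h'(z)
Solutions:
 h(z) = C1 + Integral(C2*airyai(2^(2/3)*z/2) + C3*airybi(2^(2/3)*z/2), z)


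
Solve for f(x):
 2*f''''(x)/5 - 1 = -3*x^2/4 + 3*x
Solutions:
 f(x) = C1 + C2*x + C3*x^2 + C4*x^3 - x^6/192 + x^5/16 + 5*x^4/48


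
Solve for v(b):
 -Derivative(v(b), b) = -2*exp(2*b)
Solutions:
 v(b) = C1 + exp(2*b)


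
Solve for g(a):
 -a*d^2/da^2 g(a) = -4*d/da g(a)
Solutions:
 g(a) = C1 + C2*a^5


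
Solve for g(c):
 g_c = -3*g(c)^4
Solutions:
 g(c) = (-3^(2/3) - 3*3^(1/6)*I)*(1/(C1 + 3*c))^(1/3)/6
 g(c) = (-3^(2/3) + 3*3^(1/6)*I)*(1/(C1 + 3*c))^(1/3)/6
 g(c) = (1/(C1 + 9*c))^(1/3)


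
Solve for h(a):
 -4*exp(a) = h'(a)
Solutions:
 h(a) = C1 - 4*exp(a)


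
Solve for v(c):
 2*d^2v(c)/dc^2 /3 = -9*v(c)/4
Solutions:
 v(c) = C1*sin(3*sqrt(6)*c/4) + C2*cos(3*sqrt(6)*c/4)


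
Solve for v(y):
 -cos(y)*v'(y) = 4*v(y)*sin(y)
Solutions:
 v(y) = C1*cos(y)^4


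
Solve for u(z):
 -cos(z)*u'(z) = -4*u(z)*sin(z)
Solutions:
 u(z) = C1/cos(z)^4


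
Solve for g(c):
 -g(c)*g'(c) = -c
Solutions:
 g(c) = -sqrt(C1 + c^2)
 g(c) = sqrt(C1 + c^2)


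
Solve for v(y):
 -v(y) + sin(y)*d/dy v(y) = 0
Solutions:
 v(y) = C1*sqrt(cos(y) - 1)/sqrt(cos(y) + 1)


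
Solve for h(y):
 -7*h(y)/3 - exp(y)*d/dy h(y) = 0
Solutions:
 h(y) = C1*exp(7*exp(-y)/3)


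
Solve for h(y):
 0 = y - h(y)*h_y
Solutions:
 h(y) = -sqrt(C1 + y^2)
 h(y) = sqrt(C1 + y^2)


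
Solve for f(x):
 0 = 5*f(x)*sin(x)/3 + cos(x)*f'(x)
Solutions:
 f(x) = C1*cos(x)^(5/3)


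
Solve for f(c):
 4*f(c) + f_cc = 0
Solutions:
 f(c) = C1*sin(2*c) + C2*cos(2*c)


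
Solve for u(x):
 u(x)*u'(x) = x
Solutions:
 u(x) = -sqrt(C1 + x^2)
 u(x) = sqrt(C1 + x^2)


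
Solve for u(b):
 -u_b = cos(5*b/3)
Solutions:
 u(b) = C1 - 3*sin(5*b/3)/5


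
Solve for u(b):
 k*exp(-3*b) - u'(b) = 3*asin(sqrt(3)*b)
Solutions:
 u(b) = C1 - 3*b*asin(sqrt(3)*b) - k*exp(-3*b)/3 - sqrt(3)*sqrt(1 - 3*b^2)


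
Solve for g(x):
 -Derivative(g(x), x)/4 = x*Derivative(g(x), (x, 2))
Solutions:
 g(x) = C1 + C2*x^(3/4)


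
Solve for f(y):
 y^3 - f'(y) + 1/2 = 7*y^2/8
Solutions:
 f(y) = C1 + y^4/4 - 7*y^3/24 + y/2


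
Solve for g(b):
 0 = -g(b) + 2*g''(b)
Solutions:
 g(b) = C1*exp(-sqrt(2)*b/2) + C2*exp(sqrt(2)*b/2)


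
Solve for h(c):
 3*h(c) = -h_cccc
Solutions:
 h(c) = (C1*sin(sqrt(2)*3^(1/4)*c/2) + C2*cos(sqrt(2)*3^(1/4)*c/2))*exp(-sqrt(2)*3^(1/4)*c/2) + (C3*sin(sqrt(2)*3^(1/4)*c/2) + C4*cos(sqrt(2)*3^(1/4)*c/2))*exp(sqrt(2)*3^(1/4)*c/2)


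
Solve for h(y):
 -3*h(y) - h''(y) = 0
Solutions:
 h(y) = C1*sin(sqrt(3)*y) + C2*cos(sqrt(3)*y)


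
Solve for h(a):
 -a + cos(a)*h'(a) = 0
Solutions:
 h(a) = C1 + Integral(a/cos(a), a)


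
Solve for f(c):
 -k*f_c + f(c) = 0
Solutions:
 f(c) = C1*exp(c/k)


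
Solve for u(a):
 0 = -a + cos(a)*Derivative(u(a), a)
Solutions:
 u(a) = C1 + Integral(a/cos(a), a)


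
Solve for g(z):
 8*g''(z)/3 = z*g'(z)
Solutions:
 g(z) = C1 + C2*erfi(sqrt(3)*z/4)


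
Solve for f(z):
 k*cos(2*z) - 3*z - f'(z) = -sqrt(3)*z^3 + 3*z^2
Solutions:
 f(z) = C1 + k*sin(2*z)/2 + sqrt(3)*z^4/4 - z^3 - 3*z^2/2


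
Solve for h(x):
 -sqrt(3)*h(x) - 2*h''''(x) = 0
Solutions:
 h(x) = (C1*sin(2^(1/4)*3^(1/8)*x/2) + C2*cos(2^(1/4)*3^(1/8)*x/2))*exp(-2^(1/4)*3^(1/8)*x/2) + (C3*sin(2^(1/4)*3^(1/8)*x/2) + C4*cos(2^(1/4)*3^(1/8)*x/2))*exp(2^(1/4)*3^(1/8)*x/2)


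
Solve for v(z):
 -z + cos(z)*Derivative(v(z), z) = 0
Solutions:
 v(z) = C1 + Integral(z/cos(z), z)


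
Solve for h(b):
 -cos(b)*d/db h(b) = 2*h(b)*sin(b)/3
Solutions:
 h(b) = C1*cos(b)^(2/3)


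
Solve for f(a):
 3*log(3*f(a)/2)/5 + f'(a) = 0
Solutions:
 -5*Integral(1/(-log(_y) - log(3) + log(2)), (_y, f(a)))/3 = C1 - a


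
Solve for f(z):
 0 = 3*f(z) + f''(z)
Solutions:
 f(z) = C1*sin(sqrt(3)*z) + C2*cos(sqrt(3)*z)


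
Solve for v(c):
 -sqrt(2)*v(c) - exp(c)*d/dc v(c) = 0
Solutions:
 v(c) = C1*exp(sqrt(2)*exp(-c))


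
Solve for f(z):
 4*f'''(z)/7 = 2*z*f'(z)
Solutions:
 f(z) = C1 + Integral(C2*airyai(2^(2/3)*7^(1/3)*z/2) + C3*airybi(2^(2/3)*7^(1/3)*z/2), z)


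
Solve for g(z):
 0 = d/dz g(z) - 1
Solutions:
 g(z) = C1 + z


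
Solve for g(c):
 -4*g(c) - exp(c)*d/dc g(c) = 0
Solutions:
 g(c) = C1*exp(4*exp(-c))


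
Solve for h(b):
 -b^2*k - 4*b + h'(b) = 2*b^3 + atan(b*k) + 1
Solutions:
 h(b) = C1 + b^4/2 + b^3*k/3 + 2*b^2 + b + Piecewise((b*atan(b*k) - log(b^2*k^2 + 1)/(2*k), Ne(k, 0)), (0, True))


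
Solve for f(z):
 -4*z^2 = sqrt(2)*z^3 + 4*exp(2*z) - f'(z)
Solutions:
 f(z) = C1 + sqrt(2)*z^4/4 + 4*z^3/3 + 2*exp(2*z)


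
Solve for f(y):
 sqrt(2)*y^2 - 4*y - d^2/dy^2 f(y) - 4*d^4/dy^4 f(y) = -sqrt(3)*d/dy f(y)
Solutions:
 f(y) = C1 + C2*exp(sqrt(3)*y*(-(9 + sqrt(82))^(1/3) + (9 + sqrt(82))^(-1/3))/12)*sin(y*((9 + sqrt(82))^(-1/3) + (9 + sqrt(82))^(1/3))/4) + C3*exp(sqrt(3)*y*(-(9 + sqrt(82))^(1/3) + (9 + sqrt(82))^(-1/3))/12)*cos(y*((9 + sqrt(82))^(-1/3) + (9 + sqrt(82))^(1/3))/4) + C4*exp(-sqrt(3)*y*(-(9 + sqrt(82))^(1/3) + (9 + sqrt(82))^(-1/3))/6) - sqrt(6)*y^3/9 - sqrt(2)*y^2/3 + 2*sqrt(3)*y^2/3 - 2*sqrt(6)*y/9 + 4*y/3


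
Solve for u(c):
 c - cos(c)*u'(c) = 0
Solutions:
 u(c) = C1 + Integral(c/cos(c), c)


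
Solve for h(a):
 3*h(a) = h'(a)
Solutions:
 h(a) = C1*exp(3*a)


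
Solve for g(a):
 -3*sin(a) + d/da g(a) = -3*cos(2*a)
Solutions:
 g(a) = C1 - 3*sin(2*a)/2 - 3*cos(a)


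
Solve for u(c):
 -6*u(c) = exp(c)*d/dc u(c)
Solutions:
 u(c) = C1*exp(6*exp(-c))


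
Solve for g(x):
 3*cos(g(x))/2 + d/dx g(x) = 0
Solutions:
 g(x) = pi - asin((C1 + exp(3*x))/(C1 - exp(3*x)))
 g(x) = asin((C1 + exp(3*x))/(C1 - exp(3*x)))


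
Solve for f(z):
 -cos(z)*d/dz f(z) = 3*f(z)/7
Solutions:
 f(z) = C1*(sin(z) - 1)^(3/14)/(sin(z) + 1)^(3/14)


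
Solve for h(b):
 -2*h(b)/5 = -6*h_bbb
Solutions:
 h(b) = C3*exp(15^(2/3)*b/15) + (C1*sin(3^(1/6)*5^(2/3)*b/10) + C2*cos(3^(1/6)*5^(2/3)*b/10))*exp(-15^(2/3)*b/30)


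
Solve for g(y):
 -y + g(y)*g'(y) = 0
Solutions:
 g(y) = -sqrt(C1 + y^2)
 g(y) = sqrt(C1 + y^2)


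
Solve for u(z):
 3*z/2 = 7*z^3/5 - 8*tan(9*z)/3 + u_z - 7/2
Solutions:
 u(z) = C1 - 7*z^4/20 + 3*z^2/4 + 7*z/2 - 8*log(cos(9*z))/27


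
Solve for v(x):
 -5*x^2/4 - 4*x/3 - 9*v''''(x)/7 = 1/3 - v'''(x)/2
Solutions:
 v(x) = C1 + C2*x + C3*x^2 + C4*exp(7*x/18) + x^5/24 + 163*x^4/252 + 2983*x^3/441


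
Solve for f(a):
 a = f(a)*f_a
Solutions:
 f(a) = -sqrt(C1 + a^2)
 f(a) = sqrt(C1 + a^2)


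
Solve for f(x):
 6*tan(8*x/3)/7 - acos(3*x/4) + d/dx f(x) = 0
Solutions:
 f(x) = C1 + x*acos(3*x/4) - sqrt(16 - 9*x^2)/3 + 9*log(cos(8*x/3))/28


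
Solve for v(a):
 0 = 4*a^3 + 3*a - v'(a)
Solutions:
 v(a) = C1 + a^4 + 3*a^2/2


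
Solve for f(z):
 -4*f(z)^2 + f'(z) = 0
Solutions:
 f(z) = -1/(C1 + 4*z)


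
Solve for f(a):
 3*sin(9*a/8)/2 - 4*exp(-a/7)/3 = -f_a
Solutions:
 f(a) = C1 + 4*cos(9*a/8)/3 - 28*exp(-a/7)/3


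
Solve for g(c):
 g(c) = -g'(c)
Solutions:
 g(c) = C1*exp(-c)


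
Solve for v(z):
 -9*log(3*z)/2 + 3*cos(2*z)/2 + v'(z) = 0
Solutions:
 v(z) = C1 + 9*z*log(z)/2 - 9*z/2 + 9*z*log(3)/2 - 3*sin(2*z)/4


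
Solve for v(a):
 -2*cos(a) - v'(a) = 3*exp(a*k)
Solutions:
 v(a) = C1 - 2*sin(a) - 3*exp(a*k)/k


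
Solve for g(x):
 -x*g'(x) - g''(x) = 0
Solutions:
 g(x) = C1 + C2*erf(sqrt(2)*x/2)


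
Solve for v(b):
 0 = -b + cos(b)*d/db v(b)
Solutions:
 v(b) = C1 + Integral(b/cos(b), b)


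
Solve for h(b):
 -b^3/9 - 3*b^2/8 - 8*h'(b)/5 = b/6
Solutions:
 h(b) = C1 - 5*b^4/288 - 5*b^3/64 - 5*b^2/96


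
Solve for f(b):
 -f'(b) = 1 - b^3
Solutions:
 f(b) = C1 + b^4/4 - b


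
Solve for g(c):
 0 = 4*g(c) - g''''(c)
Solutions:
 g(c) = C1*exp(-sqrt(2)*c) + C2*exp(sqrt(2)*c) + C3*sin(sqrt(2)*c) + C4*cos(sqrt(2)*c)


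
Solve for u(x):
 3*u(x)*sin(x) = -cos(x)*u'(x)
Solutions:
 u(x) = C1*cos(x)^3


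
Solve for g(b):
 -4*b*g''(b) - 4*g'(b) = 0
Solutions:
 g(b) = C1 + C2*log(b)


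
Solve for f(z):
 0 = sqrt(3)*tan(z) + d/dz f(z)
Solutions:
 f(z) = C1 + sqrt(3)*log(cos(z))


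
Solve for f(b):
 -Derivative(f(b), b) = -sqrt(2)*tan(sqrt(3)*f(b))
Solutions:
 f(b) = sqrt(3)*(pi - asin(C1*exp(sqrt(6)*b)))/3
 f(b) = sqrt(3)*asin(C1*exp(sqrt(6)*b))/3


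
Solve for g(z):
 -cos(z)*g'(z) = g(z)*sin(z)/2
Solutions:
 g(z) = C1*sqrt(cos(z))


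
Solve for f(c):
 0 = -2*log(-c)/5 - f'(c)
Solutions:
 f(c) = C1 - 2*c*log(-c)/5 + 2*c/5


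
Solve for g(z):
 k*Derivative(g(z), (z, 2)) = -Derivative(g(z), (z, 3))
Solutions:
 g(z) = C1 + C2*z + C3*exp(-k*z)


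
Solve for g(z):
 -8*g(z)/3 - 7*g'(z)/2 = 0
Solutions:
 g(z) = C1*exp(-16*z/21)


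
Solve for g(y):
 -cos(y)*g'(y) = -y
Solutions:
 g(y) = C1 + Integral(y/cos(y), y)


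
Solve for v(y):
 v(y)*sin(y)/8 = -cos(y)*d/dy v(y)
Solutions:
 v(y) = C1*cos(y)^(1/8)


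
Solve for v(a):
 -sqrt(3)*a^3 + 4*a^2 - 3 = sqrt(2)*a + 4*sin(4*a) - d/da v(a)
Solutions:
 v(a) = C1 + sqrt(3)*a^4/4 - 4*a^3/3 + sqrt(2)*a^2/2 + 3*a - cos(4*a)


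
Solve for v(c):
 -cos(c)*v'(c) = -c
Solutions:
 v(c) = C1 + Integral(c/cos(c), c)


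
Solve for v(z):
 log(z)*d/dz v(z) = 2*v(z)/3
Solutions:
 v(z) = C1*exp(2*li(z)/3)


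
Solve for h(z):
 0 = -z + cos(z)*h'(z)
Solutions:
 h(z) = C1 + Integral(z/cos(z), z)


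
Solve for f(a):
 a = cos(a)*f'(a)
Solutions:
 f(a) = C1 + Integral(a/cos(a), a)


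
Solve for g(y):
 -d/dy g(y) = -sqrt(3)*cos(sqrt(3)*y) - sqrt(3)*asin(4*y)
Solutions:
 g(y) = C1 + sqrt(3)*(y*asin(4*y) + sqrt(1 - 16*y^2)/4) + sin(sqrt(3)*y)


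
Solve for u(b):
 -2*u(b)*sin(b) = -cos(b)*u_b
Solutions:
 u(b) = C1/cos(b)^2


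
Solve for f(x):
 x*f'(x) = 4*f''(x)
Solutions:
 f(x) = C1 + C2*erfi(sqrt(2)*x/4)


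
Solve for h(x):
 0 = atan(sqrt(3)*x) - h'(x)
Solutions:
 h(x) = C1 + x*atan(sqrt(3)*x) - sqrt(3)*log(3*x^2 + 1)/6


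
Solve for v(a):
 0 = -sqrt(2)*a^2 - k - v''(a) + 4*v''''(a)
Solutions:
 v(a) = C1 + C2*a + C3*exp(-a/2) + C4*exp(a/2) - sqrt(2)*a^4/12 + a^2*(-k/2 - 4*sqrt(2))


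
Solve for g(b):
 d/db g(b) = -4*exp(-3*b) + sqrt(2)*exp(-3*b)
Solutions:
 g(b) = C1 - sqrt(2)*exp(-3*b)/3 + 4*exp(-3*b)/3


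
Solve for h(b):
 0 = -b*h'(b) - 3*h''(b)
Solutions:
 h(b) = C1 + C2*erf(sqrt(6)*b/6)


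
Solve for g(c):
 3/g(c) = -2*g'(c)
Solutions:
 g(c) = -sqrt(C1 - 3*c)
 g(c) = sqrt(C1 - 3*c)


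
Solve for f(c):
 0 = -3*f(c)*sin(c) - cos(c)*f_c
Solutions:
 f(c) = C1*cos(c)^3


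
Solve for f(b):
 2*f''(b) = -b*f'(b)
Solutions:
 f(b) = C1 + C2*erf(b/2)


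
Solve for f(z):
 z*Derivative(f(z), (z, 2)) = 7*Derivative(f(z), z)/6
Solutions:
 f(z) = C1 + C2*z^(13/6)


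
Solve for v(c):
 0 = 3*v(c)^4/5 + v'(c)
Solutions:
 v(c) = 5^(1/3)*(1/(C1 + 9*c))^(1/3)
 v(c) = 5^(1/3)*(-3^(2/3) - 3*3^(1/6)*I)*(1/(C1 + 3*c))^(1/3)/6
 v(c) = 5^(1/3)*(-3^(2/3) + 3*3^(1/6)*I)*(1/(C1 + 3*c))^(1/3)/6


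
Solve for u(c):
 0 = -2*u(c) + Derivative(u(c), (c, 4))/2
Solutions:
 u(c) = C1*exp(-sqrt(2)*c) + C2*exp(sqrt(2)*c) + C3*sin(sqrt(2)*c) + C4*cos(sqrt(2)*c)


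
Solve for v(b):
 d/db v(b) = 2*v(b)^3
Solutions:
 v(b) = -sqrt(2)*sqrt(-1/(C1 + 2*b))/2
 v(b) = sqrt(2)*sqrt(-1/(C1 + 2*b))/2


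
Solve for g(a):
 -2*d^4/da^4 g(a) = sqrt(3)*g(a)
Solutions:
 g(a) = (C1*sin(2^(1/4)*3^(1/8)*a/2) + C2*cos(2^(1/4)*3^(1/8)*a/2))*exp(-2^(1/4)*3^(1/8)*a/2) + (C3*sin(2^(1/4)*3^(1/8)*a/2) + C4*cos(2^(1/4)*3^(1/8)*a/2))*exp(2^(1/4)*3^(1/8)*a/2)


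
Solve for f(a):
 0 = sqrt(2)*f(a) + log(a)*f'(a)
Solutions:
 f(a) = C1*exp(-sqrt(2)*li(a))


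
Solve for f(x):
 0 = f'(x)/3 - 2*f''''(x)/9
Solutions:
 f(x) = C1 + C4*exp(2^(2/3)*3^(1/3)*x/2) + (C2*sin(2^(2/3)*3^(5/6)*x/4) + C3*cos(2^(2/3)*3^(5/6)*x/4))*exp(-2^(2/3)*3^(1/3)*x/4)


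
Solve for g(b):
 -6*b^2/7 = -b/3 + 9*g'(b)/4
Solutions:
 g(b) = C1 - 8*b^3/63 + 2*b^2/27


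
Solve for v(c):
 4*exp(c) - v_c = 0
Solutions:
 v(c) = C1 + 4*exp(c)


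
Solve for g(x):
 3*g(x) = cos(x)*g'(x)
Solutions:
 g(x) = C1*(sin(x) + 1)^(3/2)/(sin(x) - 1)^(3/2)


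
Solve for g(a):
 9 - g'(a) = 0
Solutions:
 g(a) = C1 + 9*a


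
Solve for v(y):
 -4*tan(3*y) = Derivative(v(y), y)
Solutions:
 v(y) = C1 + 4*log(cos(3*y))/3


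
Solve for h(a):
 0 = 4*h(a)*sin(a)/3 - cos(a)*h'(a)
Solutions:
 h(a) = C1/cos(a)^(4/3)


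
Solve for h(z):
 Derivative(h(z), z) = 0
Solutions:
 h(z) = C1


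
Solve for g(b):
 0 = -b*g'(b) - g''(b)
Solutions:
 g(b) = C1 + C2*erf(sqrt(2)*b/2)


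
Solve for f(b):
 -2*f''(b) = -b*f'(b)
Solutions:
 f(b) = C1 + C2*erfi(b/2)


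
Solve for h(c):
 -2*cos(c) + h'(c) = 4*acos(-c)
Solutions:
 h(c) = C1 + 4*c*acos(-c) + 4*sqrt(1 - c^2) + 2*sin(c)


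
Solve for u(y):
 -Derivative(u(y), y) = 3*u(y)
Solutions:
 u(y) = C1*exp(-3*y)


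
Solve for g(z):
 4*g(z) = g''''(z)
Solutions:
 g(z) = C1*exp(-sqrt(2)*z) + C2*exp(sqrt(2)*z) + C3*sin(sqrt(2)*z) + C4*cos(sqrt(2)*z)


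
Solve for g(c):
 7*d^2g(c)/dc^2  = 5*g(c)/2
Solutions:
 g(c) = C1*exp(-sqrt(70)*c/14) + C2*exp(sqrt(70)*c/14)


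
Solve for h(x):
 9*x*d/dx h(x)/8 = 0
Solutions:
 h(x) = C1


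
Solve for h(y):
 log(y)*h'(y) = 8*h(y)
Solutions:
 h(y) = C1*exp(8*li(y))


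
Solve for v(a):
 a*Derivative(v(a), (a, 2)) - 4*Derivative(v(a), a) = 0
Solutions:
 v(a) = C1 + C2*a^5


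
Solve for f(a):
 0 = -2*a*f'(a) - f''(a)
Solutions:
 f(a) = C1 + C2*erf(a)


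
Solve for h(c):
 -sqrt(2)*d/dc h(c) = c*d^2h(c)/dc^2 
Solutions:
 h(c) = C1 + C2*c^(1 - sqrt(2))


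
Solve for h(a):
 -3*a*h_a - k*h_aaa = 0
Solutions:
 h(a) = C1 + Integral(C2*airyai(3^(1/3)*a*(-1/k)^(1/3)) + C3*airybi(3^(1/3)*a*(-1/k)^(1/3)), a)


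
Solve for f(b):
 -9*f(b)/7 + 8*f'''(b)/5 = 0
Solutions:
 f(b) = C3*exp(45^(1/3)*7^(2/3)*b/14) + (C1*sin(3*3^(1/6)*5^(1/3)*7^(2/3)*b/28) + C2*cos(3*3^(1/6)*5^(1/3)*7^(2/3)*b/28))*exp(-45^(1/3)*7^(2/3)*b/28)


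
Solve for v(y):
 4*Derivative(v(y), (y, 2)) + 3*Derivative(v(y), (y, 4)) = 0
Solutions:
 v(y) = C1 + C2*y + C3*sin(2*sqrt(3)*y/3) + C4*cos(2*sqrt(3)*y/3)


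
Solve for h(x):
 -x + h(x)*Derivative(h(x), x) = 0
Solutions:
 h(x) = -sqrt(C1 + x^2)
 h(x) = sqrt(C1 + x^2)


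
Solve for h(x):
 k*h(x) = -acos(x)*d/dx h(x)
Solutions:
 h(x) = C1*exp(-k*Integral(1/acos(x), x))


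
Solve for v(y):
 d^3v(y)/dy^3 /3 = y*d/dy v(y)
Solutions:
 v(y) = C1 + Integral(C2*airyai(3^(1/3)*y) + C3*airybi(3^(1/3)*y), y)


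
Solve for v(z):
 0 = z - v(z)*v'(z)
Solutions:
 v(z) = -sqrt(C1 + z^2)
 v(z) = sqrt(C1 + z^2)


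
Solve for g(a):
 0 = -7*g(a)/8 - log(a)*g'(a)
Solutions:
 g(a) = C1*exp(-7*li(a)/8)


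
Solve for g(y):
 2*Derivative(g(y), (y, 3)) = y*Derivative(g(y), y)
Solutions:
 g(y) = C1 + Integral(C2*airyai(2^(2/3)*y/2) + C3*airybi(2^(2/3)*y/2), y)


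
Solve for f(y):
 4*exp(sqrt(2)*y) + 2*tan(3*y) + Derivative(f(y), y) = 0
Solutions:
 f(y) = C1 - 2*sqrt(2)*exp(sqrt(2)*y) + 2*log(cos(3*y))/3


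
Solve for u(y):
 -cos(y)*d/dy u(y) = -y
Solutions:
 u(y) = C1 + Integral(y/cos(y), y)


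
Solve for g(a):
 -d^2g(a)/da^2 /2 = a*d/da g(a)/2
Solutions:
 g(a) = C1 + C2*erf(sqrt(2)*a/2)


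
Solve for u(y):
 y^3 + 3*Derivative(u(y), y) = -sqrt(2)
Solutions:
 u(y) = C1 - y^4/12 - sqrt(2)*y/3


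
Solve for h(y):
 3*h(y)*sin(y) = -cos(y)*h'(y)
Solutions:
 h(y) = C1*cos(y)^3


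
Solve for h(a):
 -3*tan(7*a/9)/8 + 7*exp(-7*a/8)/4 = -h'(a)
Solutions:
 h(a) = C1 + 27*log(tan(7*a/9)^2 + 1)/112 + 2*exp(-7*a/8)


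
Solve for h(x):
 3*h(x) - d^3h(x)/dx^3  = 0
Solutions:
 h(x) = C3*exp(3^(1/3)*x) + (C1*sin(3^(5/6)*x/2) + C2*cos(3^(5/6)*x/2))*exp(-3^(1/3)*x/2)


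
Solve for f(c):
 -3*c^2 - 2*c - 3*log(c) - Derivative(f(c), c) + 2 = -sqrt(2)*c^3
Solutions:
 f(c) = C1 + sqrt(2)*c^4/4 - c^3 - c^2 - 3*c*log(c) + 5*c


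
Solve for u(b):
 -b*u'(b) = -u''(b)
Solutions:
 u(b) = C1 + C2*erfi(sqrt(2)*b/2)


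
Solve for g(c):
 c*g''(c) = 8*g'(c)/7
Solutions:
 g(c) = C1 + C2*c^(15/7)


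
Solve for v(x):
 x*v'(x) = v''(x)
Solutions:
 v(x) = C1 + C2*erfi(sqrt(2)*x/2)


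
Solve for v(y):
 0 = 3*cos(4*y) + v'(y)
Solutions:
 v(y) = C1 - 3*sin(4*y)/4


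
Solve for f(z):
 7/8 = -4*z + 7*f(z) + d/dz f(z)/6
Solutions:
 f(z) = C1*exp(-42*z) + 4*z/7 + 131/1176


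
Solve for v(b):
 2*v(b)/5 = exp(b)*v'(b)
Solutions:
 v(b) = C1*exp(-2*exp(-b)/5)


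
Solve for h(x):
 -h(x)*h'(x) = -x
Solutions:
 h(x) = -sqrt(C1 + x^2)
 h(x) = sqrt(C1 + x^2)


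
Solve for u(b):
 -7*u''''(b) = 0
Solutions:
 u(b) = C1 + C2*b + C3*b^2 + C4*b^3


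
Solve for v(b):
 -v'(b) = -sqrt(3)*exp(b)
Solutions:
 v(b) = C1 + sqrt(3)*exp(b)


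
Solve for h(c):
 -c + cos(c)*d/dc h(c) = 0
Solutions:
 h(c) = C1 + Integral(c/cos(c), c)


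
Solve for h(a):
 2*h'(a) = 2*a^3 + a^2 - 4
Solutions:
 h(a) = C1 + a^4/4 + a^3/6 - 2*a


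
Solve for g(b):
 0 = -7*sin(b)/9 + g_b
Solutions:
 g(b) = C1 - 7*cos(b)/9


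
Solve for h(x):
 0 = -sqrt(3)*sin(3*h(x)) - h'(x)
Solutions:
 h(x) = -acos((-C1 - exp(6*sqrt(3)*x))/(C1 - exp(6*sqrt(3)*x)))/3 + 2*pi/3
 h(x) = acos((-C1 - exp(6*sqrt(3)*x))/(C1 - exp(6*sqrt(3)*x)))/3


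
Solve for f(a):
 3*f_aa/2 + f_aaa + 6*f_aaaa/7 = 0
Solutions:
 f(a) = C1 + C2*a + (C3*sin(sqrt(203)*a/12) + C4*cos(sqrt(203)*a/12))*exp(-7*a/12)


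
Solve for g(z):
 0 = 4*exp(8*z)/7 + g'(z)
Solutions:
 g(z) = C1 - exp(8*z)/14


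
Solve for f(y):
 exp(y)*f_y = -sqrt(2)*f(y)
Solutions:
 f(y) = C1*exp(sqrt(2)*exp(-y))


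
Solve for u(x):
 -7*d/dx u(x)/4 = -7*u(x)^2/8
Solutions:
 u(x) = -2/(C1 + x)


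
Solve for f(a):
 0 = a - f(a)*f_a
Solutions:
 f(a) = -sqrt(C1 + a^2)
 f(a) = sqrt(C1 + a^2)


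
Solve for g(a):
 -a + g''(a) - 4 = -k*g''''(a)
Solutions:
 g(a) = C1 + C2*a + C3*exp(-a*sqrt(-1/k)) + C4*exp(a*sqrt(-1/k)) + a^3/6 + 2*a^2


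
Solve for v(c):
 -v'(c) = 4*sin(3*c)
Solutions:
 v(c) = C1 + 4*cos(3*c)/3


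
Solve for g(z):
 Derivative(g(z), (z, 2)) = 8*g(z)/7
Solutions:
 g(z) = C1*exp(-2*sqrt(14)*z/7) + C2*exp(2*sqrt(14)*z/7)


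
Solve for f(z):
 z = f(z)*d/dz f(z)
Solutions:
 f(z) = -sqrt(C1 + z^2)
 f(z) = sqrt(C1 + z^2)


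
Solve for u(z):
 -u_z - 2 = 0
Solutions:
 u(z) = C1 - 2*z


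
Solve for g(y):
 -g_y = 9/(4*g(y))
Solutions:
 g(y) = -sqrt(C1 - 18*y)/2
 g(y) = sqrt(C1 - 18*y)/2


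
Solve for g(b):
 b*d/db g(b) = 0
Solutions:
 g(b) = C1


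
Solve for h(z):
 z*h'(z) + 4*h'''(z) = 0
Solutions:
 h(z) = C1 + Integral(C2*airyai(-2^(1/3)*z/2) + C3*airybi(-2^(1/3)*z/2), z)


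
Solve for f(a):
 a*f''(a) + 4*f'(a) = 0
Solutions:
 f(a) = C1 + C2/a^3


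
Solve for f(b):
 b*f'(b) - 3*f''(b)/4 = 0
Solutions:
 f(b) = C1 + C2*erfi(sqrt(6)*b/3)


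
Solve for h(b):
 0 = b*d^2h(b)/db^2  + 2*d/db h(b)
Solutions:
 h(b) = C1 + C2/b


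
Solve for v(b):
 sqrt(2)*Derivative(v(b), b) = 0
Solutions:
 v(b) = C1


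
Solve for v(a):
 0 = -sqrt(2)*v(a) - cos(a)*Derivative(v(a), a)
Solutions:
 v(a) = C1*(sin(a) - 1)^(sqrt(2)/2)/(sin(a) + 1)^(sqrt(2)/2)


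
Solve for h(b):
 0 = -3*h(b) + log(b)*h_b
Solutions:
 h(b) = C1*exp(3*li(b))


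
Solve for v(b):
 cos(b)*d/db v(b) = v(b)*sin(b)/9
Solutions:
 v(b) = C1/cos(b)^(1/9)


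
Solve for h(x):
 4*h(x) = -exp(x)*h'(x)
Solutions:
 h(x) = C1*exp(4*exp(-x))


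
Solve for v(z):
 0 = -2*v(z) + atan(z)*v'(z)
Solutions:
 v(z) = C1*exp(2*Integral(1/atan(z), z))


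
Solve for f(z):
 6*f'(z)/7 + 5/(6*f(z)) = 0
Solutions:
 f(z) = -sqrt(C1 - 70*z)/6
 f(z) = sqrt(C1 - 70*z)/6


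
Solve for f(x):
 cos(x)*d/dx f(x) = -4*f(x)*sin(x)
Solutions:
 f(x) = C1*cos(x)^4


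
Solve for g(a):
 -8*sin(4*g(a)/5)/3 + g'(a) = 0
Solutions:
 -8*a/3 + 5*log(cos(4*g(a)/5) - 1)/8 - 5*log(cos(4*g(a)/5) + 1)/8 = C1


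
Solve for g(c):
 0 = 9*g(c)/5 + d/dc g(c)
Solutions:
 g(c) = C1*exp(-9*c/5)


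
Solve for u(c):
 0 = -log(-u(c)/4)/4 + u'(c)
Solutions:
 -4*Integral(1/(log(-_y) - 2*log(2)), (_y, u(c))) = C1 - c


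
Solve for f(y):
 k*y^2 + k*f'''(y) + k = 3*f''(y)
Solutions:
 f(y) = C1 + C2*y + C3*exp(3*y/k) + k^2*y^3/27 + k*y^4/36 + k*y^2*(2*k^2 + 9)/54


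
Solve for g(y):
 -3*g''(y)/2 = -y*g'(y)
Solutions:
 g(y) = C1 + C2*erfi(sqrt(3)*y/3)


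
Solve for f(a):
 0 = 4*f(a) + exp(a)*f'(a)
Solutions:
 f(a) = C1*exp(4*exp(-a))


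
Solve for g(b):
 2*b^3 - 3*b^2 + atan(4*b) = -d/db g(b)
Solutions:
 g(b) = C1 - b^4/2 + b^3 - b*atan(4*b) + log(16*b^2 + 1)/8


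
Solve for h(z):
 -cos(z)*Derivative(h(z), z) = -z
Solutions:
 h(z) = C1 + Integral(z/cos(z), z)


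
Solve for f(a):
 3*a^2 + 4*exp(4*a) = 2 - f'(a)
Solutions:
 f(a) = C1 - a^3 + 2*a - exp(4*a)


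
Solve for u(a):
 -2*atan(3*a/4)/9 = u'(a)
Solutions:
 u(a) = C1 - 2*a*atan(3*a/4)/9 + 4*log(9*a^2 + 16)/27


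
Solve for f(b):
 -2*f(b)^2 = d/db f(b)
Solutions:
 f(b) = 1/(C1 + 2*b)


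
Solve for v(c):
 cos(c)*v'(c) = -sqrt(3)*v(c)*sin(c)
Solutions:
 v(c) = C1*cos(c)^(sqrt(3))


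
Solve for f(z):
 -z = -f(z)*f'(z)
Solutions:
 f(z) = -sqrt(C1 + z^2)
 f(z) = sqrt(C1 + z^2)


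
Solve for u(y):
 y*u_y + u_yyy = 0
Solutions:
 u(y) = C1 + Integral(C2*airyai(-y) + C3*airybi(-y), y)


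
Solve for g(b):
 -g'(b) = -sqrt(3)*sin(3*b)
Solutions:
 g(b) = C1 - sqrt(3)*cos(3*b)/3


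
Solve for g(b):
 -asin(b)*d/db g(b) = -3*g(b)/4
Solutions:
 g(b) = C1*exp(3*Integral(1/asin(b), b)/4)


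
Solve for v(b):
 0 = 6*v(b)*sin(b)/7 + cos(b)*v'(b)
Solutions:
 v(b) = C1*cos(b)^(6/7)


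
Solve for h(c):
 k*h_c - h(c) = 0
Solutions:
 h(c) = C1*exp(c/k)


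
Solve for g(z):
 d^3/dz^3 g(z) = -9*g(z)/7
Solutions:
 g(z) = C3*exp(-21^(2/3)*z/7) + (C1*sin(3*3^(1/6)*7^(2/3)*z/14) + C2*cos(3*3^(1/6)*7^(2/3)*z/14))*exp(21^(2/3)*z/14)


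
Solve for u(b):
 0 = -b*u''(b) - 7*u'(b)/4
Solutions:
 u(b) = C1 + C2/b^(3/4)


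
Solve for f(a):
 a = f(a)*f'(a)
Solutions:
 f(a) = -sqrt(C1 + a^2)
 f(a) = sqrt(C1 + a^2)


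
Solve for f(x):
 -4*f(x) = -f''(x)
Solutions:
 f(x) = C1*exp(-2*x) + C2*exp(2*x)


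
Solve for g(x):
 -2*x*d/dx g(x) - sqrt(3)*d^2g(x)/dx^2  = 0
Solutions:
 g(x) = C1 + C2*erf(3^(3/4)*x/3)


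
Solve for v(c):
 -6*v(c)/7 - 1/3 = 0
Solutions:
 v(c) = -7/18


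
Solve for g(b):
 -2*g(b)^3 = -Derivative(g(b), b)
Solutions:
 g(b) = -sqrt(2)*sqrt(-1/(C1 + 2*b))/2
 g(b) = sqrt(2)*sqrt(-1/(C1 + 2*b))/2


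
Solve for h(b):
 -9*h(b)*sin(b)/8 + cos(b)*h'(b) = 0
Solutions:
 h(b) = C1/cos(b)^(9/8)


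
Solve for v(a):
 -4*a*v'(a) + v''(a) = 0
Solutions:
 v(a) = C1 + C2*erfi(sqrt(2)*a)


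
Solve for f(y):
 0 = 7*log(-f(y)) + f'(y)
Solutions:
 -li(-f(y)) = C1 - 7*y


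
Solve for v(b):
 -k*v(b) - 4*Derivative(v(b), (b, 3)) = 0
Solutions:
 v(b) = C1*exp(2^(1/3)*b*(-k)^(1/3)/2) + C2*exp(2^(1/3)*b*(-k)^(1/3)*(-1 + sqrt(3)*I)/4) + C3*exp(-2^(1/3)*b*(-k)^(1/3)*(1 + sqrt(3)*I)/4)


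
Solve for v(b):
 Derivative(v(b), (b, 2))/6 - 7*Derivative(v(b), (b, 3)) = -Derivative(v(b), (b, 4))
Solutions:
 v(b) = C1 + C2*b + C3*exp(b*(21 - sqrt(435))/6) + C4*exp(b*(sqrt(435) + 21)/6)


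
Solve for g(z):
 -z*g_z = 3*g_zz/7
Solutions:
 g(z) = C1 + C2*erf(sqrt(42)*z/6)


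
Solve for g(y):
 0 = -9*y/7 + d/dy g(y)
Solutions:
 g(y) = C1 + 9*y^2/14


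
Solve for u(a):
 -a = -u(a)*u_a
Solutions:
 u(a) = -sqrt(C1 + a^2)
 u(a) = sqrt(C1 + a^2)


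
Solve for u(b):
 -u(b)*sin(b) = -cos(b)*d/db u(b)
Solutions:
 u(b) = C1/cos(b)


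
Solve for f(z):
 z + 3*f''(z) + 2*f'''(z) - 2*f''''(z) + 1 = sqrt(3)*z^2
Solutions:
 f(z) = C1 + C2*z + C3*exp(z*(1 - sqrt(7))/2) + C4*exp(z*(1 + sqrt(7))/2) + sqrt(3)*z^4/36 + z^3*(-4*sqrt(3) - 3)/54 + z^2*(-3 + 20*sqrt(3))/54


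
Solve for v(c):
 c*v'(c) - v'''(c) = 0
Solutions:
 v(c) = C1 + Integral(C2*airyai(c) + C3*airybi(c), c)


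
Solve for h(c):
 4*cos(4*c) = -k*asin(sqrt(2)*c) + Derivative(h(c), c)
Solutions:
 h(c) = C1 + k*(c*asin(sqrt(2)*c) + sqrt(2)*sqrt(1 - 2*c^2)/2) + sin(4*c)


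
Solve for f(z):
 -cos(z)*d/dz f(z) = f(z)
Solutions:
 f(z) = C1*sqrt(sin(z) - 1)/sqrt(sin(z) + 1)


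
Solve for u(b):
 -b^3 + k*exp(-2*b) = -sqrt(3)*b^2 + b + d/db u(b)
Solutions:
 u(b) = C1 - b^4/4 + sqrt(3)*b^3/3 - b^2/2 - k*exp(-2*b)/2


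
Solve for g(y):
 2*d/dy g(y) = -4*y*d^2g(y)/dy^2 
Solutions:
 g(y) = C1 + C2*sqrt(y)


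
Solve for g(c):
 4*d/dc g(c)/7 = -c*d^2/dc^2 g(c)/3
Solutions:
 g(c) = C1 + C2/c^(5/7)


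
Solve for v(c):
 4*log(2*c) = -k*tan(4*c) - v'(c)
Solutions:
 v(c) = C1 - 4*c*log(c) - 4*c*log(2) + 4*c + k*log(cos(4*c))/4


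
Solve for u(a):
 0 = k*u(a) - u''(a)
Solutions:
 u(a) = C1*exp(-a*sqrt(k)) + C2*exp(a*sqrt(k))


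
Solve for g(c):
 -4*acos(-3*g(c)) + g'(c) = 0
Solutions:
 Integral(1/acos(-3*_y), (_y, g(c))) = C1 + 4*c


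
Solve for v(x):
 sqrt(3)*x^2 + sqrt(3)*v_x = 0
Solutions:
 v(x) = C1 - x^3/3


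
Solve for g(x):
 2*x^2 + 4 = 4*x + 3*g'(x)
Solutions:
 g(x) = C1 + 2*x^3/9 - 2*x^2/3 + 4*x/3


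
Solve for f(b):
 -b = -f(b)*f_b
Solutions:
 f(b) = -sqrt(C1 + b^2)
 f(b) = sqrt(C1 + b^2)


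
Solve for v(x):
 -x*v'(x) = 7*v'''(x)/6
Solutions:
 v(x) = C1 + Integral(C2*airyai(-6^(1/3)*7^(2/3)*x/7) + C3*airybi(-6^(1/3)*7^(2/3)*x/7), x)


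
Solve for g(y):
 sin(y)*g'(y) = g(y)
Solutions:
 g(y) = C1*sqrt(cos(y) - 1)/sqrt(cos(y) + 1)


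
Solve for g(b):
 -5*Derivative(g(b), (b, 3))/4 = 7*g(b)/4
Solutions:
 g(b) = C3*exp(-5^(2/3)*7^(1/3)*b/5) + (C1*sin(sqrt(3)*5^(2/3)*7^(1/3)*b/10) + C2*cos(sqrt(3)*5^(2/3)*7^(1/3)*b/10))*exp(5^(2/3)*7^(1/3)*b/10)


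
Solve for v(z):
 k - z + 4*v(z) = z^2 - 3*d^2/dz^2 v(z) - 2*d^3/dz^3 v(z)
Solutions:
 v(z) = C3*exp(-2*z) - k/4 + z^2/4 + z/4 + (C1*sin(sqrt(15)*z/4) + C2*cos(sqrt(15)*z/4))*exp(z/4) - 3/8


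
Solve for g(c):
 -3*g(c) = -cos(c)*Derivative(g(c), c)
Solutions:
 g(c) = C1*(sin(c) + 1)^(3/2)/(sin(c) - 1)^(3/2)


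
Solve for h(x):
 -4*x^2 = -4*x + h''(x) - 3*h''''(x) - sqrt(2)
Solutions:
 h(x) = C1 + C2*x + C3*exp(-sqrt(3)*x/3) + C4*exp(sqrt(3)*x/3) - x^4/3 + 2*x^3/3 + x^2*(-12 + sqrt(2)/2)


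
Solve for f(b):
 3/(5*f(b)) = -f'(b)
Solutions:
 f(b) = -sqrt(C1 - 30*b)/5
 f(b) = sqrt(C1 - 30*b)/5


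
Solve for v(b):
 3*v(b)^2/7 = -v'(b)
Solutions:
 v(b) = 7/(C1 + 3*b)


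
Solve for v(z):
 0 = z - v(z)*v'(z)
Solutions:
 v(z) = -sqrt(C1 + z^2)
 v(z) = sqrt(C1 + z^2)


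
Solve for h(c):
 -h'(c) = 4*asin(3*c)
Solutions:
 h(c) = C1 - 4*c*asin(3*c) - 4*sqrt(1 - 9*c^2)/3


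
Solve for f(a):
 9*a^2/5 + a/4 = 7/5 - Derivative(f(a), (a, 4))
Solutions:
 f(a) = C1 + C2*a + C3*a^2 + C4*a^3 - a^6/200 - a^5/480 + 7*a^4/120


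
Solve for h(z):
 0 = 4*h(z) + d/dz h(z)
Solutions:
 h(z) = C1*exp(-4*z)


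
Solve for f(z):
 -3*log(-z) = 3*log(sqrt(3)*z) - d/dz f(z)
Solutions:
 f(z) = C1 + 6*z*log(z) + z*(-6 + 3*log(3)/2 + 3*I*pi)


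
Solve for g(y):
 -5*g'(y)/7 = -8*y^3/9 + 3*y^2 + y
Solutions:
 g(y) = C1 + 14*y^4/45 - 7*y^3/5 - 7*y^2/10


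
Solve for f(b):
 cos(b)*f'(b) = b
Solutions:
 f(b) = C1 + Integral(b/cos(b), b)


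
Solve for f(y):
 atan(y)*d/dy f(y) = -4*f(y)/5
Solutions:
 f(y) = C1*exp(-4*Integral(1/atan(y), y)/5)


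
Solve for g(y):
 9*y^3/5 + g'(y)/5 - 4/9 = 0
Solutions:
 g(y) = C1 - 9*y^4/4 + 20*y/9


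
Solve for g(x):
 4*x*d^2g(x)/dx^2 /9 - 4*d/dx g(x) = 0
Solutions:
 g(x) = C1 + C2*x^10


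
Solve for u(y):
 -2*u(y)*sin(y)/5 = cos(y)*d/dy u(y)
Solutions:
 u(y) = C1*cos(y)^(2/5)


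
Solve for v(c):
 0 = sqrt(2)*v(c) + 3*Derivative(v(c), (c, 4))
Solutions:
 v(c) = (C1*sin(2^(5/8)*3^(3/4)*c/6) + C2*cos(2^(5/8)*3^(3/4)*c/6))*exp(-2^(5/8)*3^(3/4)*c/6) + (C3*sin(2^(5/8)*3^(3/4)*c/6) + C4*cos(2^(5/8)*3^(3/4)*c/6))*exp(2^(5/8)*3^(3/4)*c/6)


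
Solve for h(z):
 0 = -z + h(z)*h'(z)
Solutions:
 h(z) = -sqrt(C1 + z^2)
 h(z) = sqrt(C1 + z^2)


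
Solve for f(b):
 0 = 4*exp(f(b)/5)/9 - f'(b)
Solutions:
 f(b) = 5*log(-1/(C1 + 4*b)) + 5*log(45)


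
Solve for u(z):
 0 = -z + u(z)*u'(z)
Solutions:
 u(z) = -sqrt(C1 + z^2)
 u(z) = sqrt(C1 + z^2)
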